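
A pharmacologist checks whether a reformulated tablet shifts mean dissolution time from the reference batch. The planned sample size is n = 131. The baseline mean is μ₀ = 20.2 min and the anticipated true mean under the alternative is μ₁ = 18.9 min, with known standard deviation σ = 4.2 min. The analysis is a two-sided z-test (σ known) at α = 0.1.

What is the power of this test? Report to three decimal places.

Standardized effect: d = |μ₁ − μ₀| / σ = |18.9 − 20.2| / 4.2 = 0.3095
Noncentrality parameter: δ = d·√n = 0.3095 × √131 = 3.5427
Critical value for a two-sided test at α = 0.1: z_{α/2} = 1.645.
Power = Φ(δ − 1.645) + Φ(−δ − 1.645) = Φ(1.898) + Φ(-5.188) = 0.9711 + 0.0000 = 0.9711.

Power ≈ 0.971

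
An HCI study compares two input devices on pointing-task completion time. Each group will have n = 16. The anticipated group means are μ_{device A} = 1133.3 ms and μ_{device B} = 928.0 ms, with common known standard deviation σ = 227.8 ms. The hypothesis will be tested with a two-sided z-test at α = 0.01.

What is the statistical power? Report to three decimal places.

Power ≈ 0.489

Standardized effect: d = |μ_{device A} − μ_{device B}| / σ = |1133.3 − 928.0| / 227.8 = 0.9012
Noncentrality parameter: δ = d·√(n/2) = 0.9012 × √(16/2) = 2.5491
Critical value for a two-sided test at α = 0.01: z_{α/2} = 2.576.
Power = Φ(δ − 2.576) + Φ(−δ − 2.576) = Φ(-0.027) + Φ(-5.125) = 0.4893 + 0.0000 = 0.4893.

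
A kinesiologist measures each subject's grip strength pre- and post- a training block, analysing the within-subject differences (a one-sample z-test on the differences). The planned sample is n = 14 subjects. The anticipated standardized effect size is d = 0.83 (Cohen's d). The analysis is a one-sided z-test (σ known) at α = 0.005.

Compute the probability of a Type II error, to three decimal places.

Noncentrality parameter: δ = d·√n = 0.83 × √14 = 3.1056
One-sided α = 0.005 → critical value z_{0.005} = 2.576.
Power = P(Z > 2.576 − δ) = Φ(0.530) = 0.7019.
Type II error: β = 1 − power = 1 − 0.7019 = 0.2981.

β ≈ 0.298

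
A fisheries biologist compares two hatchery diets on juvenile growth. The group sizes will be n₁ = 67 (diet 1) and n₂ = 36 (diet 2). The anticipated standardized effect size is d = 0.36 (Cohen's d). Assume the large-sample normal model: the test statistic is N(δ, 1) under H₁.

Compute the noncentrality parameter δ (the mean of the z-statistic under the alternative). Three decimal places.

δ ≈ 1.742

δ = d / √(1/n₁ + 1/n₂) = 0.36 / √(1/67 + 1/36) = 1.7421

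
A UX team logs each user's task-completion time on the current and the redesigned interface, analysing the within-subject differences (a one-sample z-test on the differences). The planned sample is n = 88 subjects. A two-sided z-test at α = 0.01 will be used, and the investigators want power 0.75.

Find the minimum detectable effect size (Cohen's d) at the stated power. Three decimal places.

d ≈ 0.346

Required noncentrality: δ = z_{0.005} + z_{0.25} = 2.576 + 0.674 = 3.250.
(The second rejection-region term Φ(−δ − z_{α/2}) is negligible and dropped.)
δ = d·√n ⇒ d = δ/√n = 3.250/√88 = 0.3465.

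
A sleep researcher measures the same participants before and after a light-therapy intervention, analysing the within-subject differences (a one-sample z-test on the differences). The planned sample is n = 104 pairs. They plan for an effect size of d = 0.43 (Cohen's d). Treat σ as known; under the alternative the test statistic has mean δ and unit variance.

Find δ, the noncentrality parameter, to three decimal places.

The noncentrality parameter scales effect size by the design's sample-size factor: δ = d·√n = 0.43 × √104 = 4.3852

δ ≈ 4.385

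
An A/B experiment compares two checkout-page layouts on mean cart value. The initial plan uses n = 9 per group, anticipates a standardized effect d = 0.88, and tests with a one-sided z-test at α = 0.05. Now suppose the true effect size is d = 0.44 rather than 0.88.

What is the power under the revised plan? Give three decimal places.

With d = 0.44: δ = d·√(n/2) = 0.44 × √(9/2) = 0.9334. Critical value z_{0.05} = 1.645.
Revised power = Φ(δ − 1.645) = Φ(-0.711) = 0.2384.

Power ≈ 0.238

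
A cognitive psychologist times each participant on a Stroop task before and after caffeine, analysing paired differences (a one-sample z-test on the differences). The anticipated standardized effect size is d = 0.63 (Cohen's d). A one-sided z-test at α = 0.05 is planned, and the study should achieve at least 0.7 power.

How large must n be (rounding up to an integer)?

n = 12

Set Φ(δ − 1.645) = 0.7; then δ − 1.645 = Φ⁻¹(0.7) = 0.524, giving δ = 2.169.
δ = d·√n ⇒ n = (δ/d)² = (2.169 / 0.63)² = 11.86.
Round up to the next whole unit.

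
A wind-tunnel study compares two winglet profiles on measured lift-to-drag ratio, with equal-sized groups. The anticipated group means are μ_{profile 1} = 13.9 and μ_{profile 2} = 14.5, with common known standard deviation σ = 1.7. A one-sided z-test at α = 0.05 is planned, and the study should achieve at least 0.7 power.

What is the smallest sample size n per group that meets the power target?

Standardized effect: d = |μ_{profile 1} − μ_{profile 2}| / σ = |13.9 − 14.5| / 1.7 = 0.3529
For power 0.7 need Φ(δ − z_{0.05}) = 0.7, so δ = z_{0.05} + z_{0.30} = 1.645 + 0.524 = 2.169.
δ = d·√(n/2) ⇒ n = 2(δ/d)² = 2 × (2.169 / 0.3529)² = 75.55.
Round up to the next whole unit.

n = 76 per group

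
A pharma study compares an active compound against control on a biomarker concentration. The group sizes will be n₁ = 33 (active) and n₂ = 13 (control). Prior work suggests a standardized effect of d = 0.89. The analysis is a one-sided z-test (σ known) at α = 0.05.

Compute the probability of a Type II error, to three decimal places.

β ≈ 0.142

Noncentrality parameter: δ = d / √(1/n₁ + 1/n₂) = 0.89 / √(1/33 + 1/13) = 2.7179
Critical value for a one-sided test at α = 0.05: z_α = 1.645.
Power = Φ(δ − 1.645) = Φ(1.073) = 0.8584.
Type II error: β = 1 − power = 1 − 0.8584 = 0.1416.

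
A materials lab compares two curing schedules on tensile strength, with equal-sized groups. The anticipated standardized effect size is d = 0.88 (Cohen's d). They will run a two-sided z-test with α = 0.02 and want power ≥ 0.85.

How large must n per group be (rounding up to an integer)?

n = 30 per group

For power 0.85 need Φ(δ − z_{0.01}) = 0.85, so δ = z_{0.01} + z_{0.15} = 2.326 + 1.036 = 3.363.
(The Φ(−δ − z_{α/2}) term is vanishingly small for δ > 0 and is dropped in the standard sample-size formula.)
δ = d·√(n/2) ⇒ n = 2(δ/d)² = 2 × (3.363 / 0.88)² = 29.21.
Rounding up, n = 30 per group.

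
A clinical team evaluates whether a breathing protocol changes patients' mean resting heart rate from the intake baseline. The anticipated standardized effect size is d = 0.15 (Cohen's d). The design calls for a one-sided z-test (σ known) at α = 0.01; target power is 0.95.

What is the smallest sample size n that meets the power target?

Set Φ(δ − 2.326) = 0.95; then δ − 2.326 = Φ⁻¹(0.95) = 1.645, giving δ = 3.971.
δ = d·√n ⇒ n = (δ/d)² = (3.971 / 0.15)² = 700.91.
Round up to the next whole unit.

n = 701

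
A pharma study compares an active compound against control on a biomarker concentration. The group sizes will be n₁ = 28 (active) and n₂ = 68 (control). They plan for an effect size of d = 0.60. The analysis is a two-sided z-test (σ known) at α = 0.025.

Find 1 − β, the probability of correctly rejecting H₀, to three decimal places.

Noncentrality parameter: δ = d / √(1/n₁ + 1/n₂) = 0.60 / √(1/28 + 1/68) = 2.6721
Critical value for a two-sided test at α = 0.025: z_{α/2} = 2.241.
Power = Φ(δ − 2.241) + Φ(−δ − 2.241) = Φ(0.431) + Φ(-4.913) = 0.6666 + 0.0000 = 0.6666.

Power ≈ 0.667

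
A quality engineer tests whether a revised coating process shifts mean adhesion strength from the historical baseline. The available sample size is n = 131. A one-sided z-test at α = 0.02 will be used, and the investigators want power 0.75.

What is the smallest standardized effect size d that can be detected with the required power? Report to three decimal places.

Need Φ(δ − 2.054) = 0.75, so δ = 2.054 + 0.674 = 2.728.
δ = d·√n ⇒ d = δ/√n = 2.728/√131 = 0.2384.

d ≈ 0.238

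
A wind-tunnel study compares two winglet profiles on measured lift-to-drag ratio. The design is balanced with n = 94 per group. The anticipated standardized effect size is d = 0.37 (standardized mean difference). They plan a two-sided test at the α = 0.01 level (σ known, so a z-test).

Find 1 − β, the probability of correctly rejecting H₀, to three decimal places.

Noncentrality parameter: δ = d·√(n/2) = 0.37 × √(94/2) = 2.5366
Two-sided α = 0.01 → critical value z_{0.005} = 2.576.
Power = Φ(δ − 2.576) + Φ(−δ − 2.576) = Φ(-0.039) + Φ(-5.112) = 0.4844 + 0.0000 = 0.4844.

Power ≈ 0.484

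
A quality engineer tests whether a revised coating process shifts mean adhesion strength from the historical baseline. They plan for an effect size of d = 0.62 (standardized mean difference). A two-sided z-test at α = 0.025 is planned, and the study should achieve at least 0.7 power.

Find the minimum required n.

n = 20

For power 0.7 need Φ(δ − z_{0.0125}) = 0.7, so δ = z_{0.0125} + z_{0.30} = 2.241 + 0.524 = 2.766.
(Ignoring the negligible lower-tail rejection probability gives the usual closed-form inversion.)
δ = d·√n ⇒ n = (δ/d)² = (2.766 / 0.62)² = 19.90.
Rounding up, n = 20.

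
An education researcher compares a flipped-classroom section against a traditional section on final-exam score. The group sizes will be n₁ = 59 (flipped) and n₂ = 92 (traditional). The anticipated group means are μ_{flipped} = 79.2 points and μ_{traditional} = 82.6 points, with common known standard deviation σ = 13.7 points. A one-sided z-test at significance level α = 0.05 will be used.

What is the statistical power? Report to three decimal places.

Standardized effect: d = |μ_{flipped} − μ_{traditional}| / σ = |79.2 − 82.6| / 13.7 = 0.2482
Noncentrality parameter: δ = d / √(1/n₁ + 1/n₂) = 0.2482 / √(1/59 + 1/92) = 1.4880
Critical value for a one-sided test at α = 0.05: z_α = 1.645.
Power = P(Z > 1.645 − δ) = Φ(-0.157) = 0.4377.

Power ≈ 0.438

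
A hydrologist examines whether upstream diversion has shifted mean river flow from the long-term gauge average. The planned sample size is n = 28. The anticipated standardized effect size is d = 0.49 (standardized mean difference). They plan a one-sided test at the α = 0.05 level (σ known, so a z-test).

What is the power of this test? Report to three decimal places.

Power ≈ 0.828

Noncentrality parameter: δ = d·√n = 0.49 × √28 = 2.5928
One-sided α = 0.05 → critical value z_{0.05} = 1.645.
Power = Φ(δ − 1.645) = Φ(0.948) = 0.8284.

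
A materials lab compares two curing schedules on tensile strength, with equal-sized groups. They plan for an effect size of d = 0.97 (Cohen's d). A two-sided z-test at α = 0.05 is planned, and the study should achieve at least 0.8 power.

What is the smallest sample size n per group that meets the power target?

For power 0.8 need Φ(δ − z_{0.025}) = 0.8, so δ = z_{0.025} + z_{0.20} = 1.960 + 0.842 = 2.802.
(For δ > 0 the lower-tail rejection region contributes negligibly to power, so the one-term inversion is standard.)
δ = d·√(n/2) ⇒ n = 2(δ/d)² = 2 × (2.802 / 0.97)² = 16.68.
Round up to the next whole unit.

n = 17 per group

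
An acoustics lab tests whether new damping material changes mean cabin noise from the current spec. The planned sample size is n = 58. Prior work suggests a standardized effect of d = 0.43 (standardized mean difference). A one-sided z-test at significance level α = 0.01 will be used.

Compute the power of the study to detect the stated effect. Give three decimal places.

Noncentrality parameter: δ = d·√n = 0.43 × √58 = 3.2748
Critical value for a one-sided test at α = 0.01: z_α = 2.326.
Power = P(Z > 2.326 − δ) = Φ(0.948) = 0.8285.

Power ≈ 0.829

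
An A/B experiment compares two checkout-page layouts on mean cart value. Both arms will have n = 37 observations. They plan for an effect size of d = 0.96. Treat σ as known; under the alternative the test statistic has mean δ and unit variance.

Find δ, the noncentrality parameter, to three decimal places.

δ ≈ 4.129

δ = d·√(n/2) = 0.96 × √(37/2) = 4.1291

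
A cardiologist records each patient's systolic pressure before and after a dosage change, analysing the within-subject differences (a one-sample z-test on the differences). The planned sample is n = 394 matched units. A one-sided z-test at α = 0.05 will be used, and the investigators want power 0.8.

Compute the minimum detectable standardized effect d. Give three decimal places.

Required noncentrality: δ = z_{0.05} + z_{0.20} = 1.645 + 0.842 = 2.486.
δ = d·√n ⇒ d = δ/√n = 2.486/√394 = 0.1253.

d ≈ 0.125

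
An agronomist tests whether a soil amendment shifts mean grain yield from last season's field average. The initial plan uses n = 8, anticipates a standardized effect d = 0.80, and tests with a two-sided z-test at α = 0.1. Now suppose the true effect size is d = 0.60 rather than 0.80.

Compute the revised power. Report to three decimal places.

With d = 0.60: δ = d·√n = 0.60 × √8 = 1.6971. Critical value z_{0.05} = 1.645.
Revised power = Φ(δ − 1.645) + Φ(−δ − 1.645) = Φ(0.052) + Φ(-3.342) = 0.5208 + 0.0004 = 0.5212.

Power ≈ 0.521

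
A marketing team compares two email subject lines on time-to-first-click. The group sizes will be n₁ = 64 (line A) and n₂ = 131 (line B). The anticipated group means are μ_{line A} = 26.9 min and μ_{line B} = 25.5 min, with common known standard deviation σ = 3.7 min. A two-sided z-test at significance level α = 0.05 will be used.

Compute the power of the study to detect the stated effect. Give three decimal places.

Power ≈ 0.699

Standardized effect: d = |μ_{line A} − μ_{line B}| / σ = |26.9 − 25.5| / 3.7 = 0.3784
Noncentrality parameter: δ = d / √(1/n₁ + 1/n₂) = 0.3784 / √(1/64 + 1/131) = 2.4810
Two-sided α = 0.05 → critical value z_{0.025} = 1.960.
Power = Φ(δ − 1.960) + Φ(−δ − 1.960) = Φ(0.521) + Φ(-4.441) = 0.6988 + 0.0000 = 0.6988.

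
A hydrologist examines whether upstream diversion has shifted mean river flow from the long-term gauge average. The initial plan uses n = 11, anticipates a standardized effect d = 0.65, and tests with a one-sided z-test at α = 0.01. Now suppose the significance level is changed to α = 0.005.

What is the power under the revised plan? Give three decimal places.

Power ≈ 0.337

δ = d·√n = 0.65 × √11 = 2.1558 (unchanged). New critical value: z_{0.005} = 2.576.
Revised power = Φ(δ − 2.576) = Φ(-0.420) = 0.3372.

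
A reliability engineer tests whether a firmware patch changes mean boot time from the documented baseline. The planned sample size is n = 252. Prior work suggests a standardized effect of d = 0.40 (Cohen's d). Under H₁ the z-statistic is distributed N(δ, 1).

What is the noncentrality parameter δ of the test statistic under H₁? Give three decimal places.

The noncentrality parameter scales effect size by the design's sample-size factor: δ = d·√n = 0.40 × √252 = 6.3498

δ ≈ 6.350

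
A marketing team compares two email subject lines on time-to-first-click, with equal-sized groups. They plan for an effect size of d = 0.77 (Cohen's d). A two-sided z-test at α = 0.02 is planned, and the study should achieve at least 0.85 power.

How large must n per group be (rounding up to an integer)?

For power 0.85 need Φ(δ − z_{0.01}) = 0.85, so δ = z_{0.01} + z_{0.15} = 2.326 + 1.036 = 3.363.
(Ignoring the negligible lower-tail rejection probability gives the usual closed-form inversion.)
δ = d·√(n/2) ⇒ n = 2(δ/d)² = 2 × (3.363 / 0.77)² = 38.15.
Round up to the next whole unit.

n = 39 per group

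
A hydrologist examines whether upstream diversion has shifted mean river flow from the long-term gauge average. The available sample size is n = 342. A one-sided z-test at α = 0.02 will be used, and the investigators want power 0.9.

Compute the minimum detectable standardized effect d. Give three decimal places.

d ≈ 0.180

Need Φ(δ − 2.054) = 0.9, so δ = 2.054 + 1.282 = 3.335.
δ = d·√n ⇒ d = δ/√n = 3.335/√342 = 0.1804.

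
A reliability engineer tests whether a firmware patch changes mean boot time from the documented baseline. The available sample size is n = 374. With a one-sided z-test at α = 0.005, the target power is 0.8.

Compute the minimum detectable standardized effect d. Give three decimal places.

Required noncentrality: δ = z_{0.005} + z_{0.20} = 2.576 + 0.842 = 3.417.
δ = d·√n ⇒ d = δ/√n = 3.417/√374 = 0.1767.

d ≈ 0.177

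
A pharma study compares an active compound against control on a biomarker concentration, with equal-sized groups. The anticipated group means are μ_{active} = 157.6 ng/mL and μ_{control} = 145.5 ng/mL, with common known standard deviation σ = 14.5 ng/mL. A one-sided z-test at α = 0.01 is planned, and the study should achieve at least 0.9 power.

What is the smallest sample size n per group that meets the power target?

Standardized effect: d = |μ_{active} − μ_{control}| / σ = |157.6 − 145.5| / 14.5 = 0.8345
For power 0.9 need Φ(δ − z_{0.01}) = 0.9, so δ = z_{0.01} + z_{0.10} = 2.326 + 1.282 = 3.608.
δ = d·√(n/2) ⇒ n = 2(δ/d)² = 2 × (3.608 / 0.8345)² = 37.39.
Rounding up, n = 38 per group.

n = 38 per group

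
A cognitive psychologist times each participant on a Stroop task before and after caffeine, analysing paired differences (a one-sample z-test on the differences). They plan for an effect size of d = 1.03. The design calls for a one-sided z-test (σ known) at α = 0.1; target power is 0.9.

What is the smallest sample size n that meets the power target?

n = 7

For power 0.9 need Φ(δ − z_{0.1}) = 0.9, so δ = z_{0.1} + z_{0.10} = 1.282 + 1.282 = 2.563.
δ = d·√n ⇒ n = (δ/d)² = (2.563 / 1.03)² = 6.19.
Round up to the next whole unit.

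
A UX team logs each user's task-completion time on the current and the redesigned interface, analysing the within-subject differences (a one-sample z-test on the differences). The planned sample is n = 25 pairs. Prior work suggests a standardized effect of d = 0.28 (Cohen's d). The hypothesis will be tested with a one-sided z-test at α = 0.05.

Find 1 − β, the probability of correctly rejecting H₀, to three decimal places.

Power ≈ 0.403

Noncentrality parameter: δ = d·√n = 0.28 × √25 = 1.4000
Critical value for a one-sided test at α = 0.05: z_α = 1.645.
Power = P(Z > 1.645 − δ) = Φ(-0.245) = 0.4033.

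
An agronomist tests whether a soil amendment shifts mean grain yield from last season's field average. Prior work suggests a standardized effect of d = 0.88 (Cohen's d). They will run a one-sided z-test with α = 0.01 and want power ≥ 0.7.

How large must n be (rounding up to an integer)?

n = 11

Set Φ(δ − 2.326) = 0.7; then δ − 2.326 = Φ⁻¹(0.7) = 0.524, giving δ = 2.851.
δ = d·√n ⇒ n = (δ/d)² = (2.851 / 0.88)² = 10.49.
Round up to the next whole unit.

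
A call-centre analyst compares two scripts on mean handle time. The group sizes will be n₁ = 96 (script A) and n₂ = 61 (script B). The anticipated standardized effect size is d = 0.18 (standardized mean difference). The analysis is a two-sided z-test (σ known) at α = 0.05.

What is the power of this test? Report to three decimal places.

Noncentrality parameter: δ = d / √(1/n₁ + 1/n₂) = 0.18 / √(1/96 + 1/61) = 1.0993
Two-sided α = 0.05 → critical value z_{0.025} = 1.960.
Power = Φ(δ − 1.960) + Φ(−δ − 1.960) = Φ(-0.861) + Φ(-3.059) = 0.1947 + 0.0011 = 0.1958.

Power ≈ 0.196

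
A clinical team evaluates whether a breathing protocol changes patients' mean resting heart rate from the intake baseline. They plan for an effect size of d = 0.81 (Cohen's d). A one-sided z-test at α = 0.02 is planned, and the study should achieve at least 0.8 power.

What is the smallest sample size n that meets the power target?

Set Φ(δ − 2.054) = 0.8; then δ − 2.054 = Φ⁻¹(0.8) = 0.842, giving δ = 2.895.
δ = d·√n ⇒ n = (δ/d)² = (2.895 / 0.81)² = 12.78.
Round up to the next whole unit.

n = 13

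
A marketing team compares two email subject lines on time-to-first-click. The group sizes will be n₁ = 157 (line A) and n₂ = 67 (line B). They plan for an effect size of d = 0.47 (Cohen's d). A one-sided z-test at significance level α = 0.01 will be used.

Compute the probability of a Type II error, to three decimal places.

Noncentrality parameter: δ = d / √(1/n₁ + 1/n₂) = 0.47 / √(1/157 + 1/67) = 3.2208
One-sided α = 0.01 → critical value z_{0.01} = 2.326.
Power = Φ(δ − 2.326) = Φ(0.894) = 0.8145.
Type II error: β = 1 − power = 1 − 0.8145 = 0.1855.

β ≈ 0.186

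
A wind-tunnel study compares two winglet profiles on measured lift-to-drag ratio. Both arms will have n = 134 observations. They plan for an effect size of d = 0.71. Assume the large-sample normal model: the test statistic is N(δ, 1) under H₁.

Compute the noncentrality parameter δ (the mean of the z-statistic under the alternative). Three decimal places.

δ ≈ 5.812

The noncentrality parameter scales effect size by the design's sample-size factor: δ = d·√(n/2) = 0.71 × √(134/2) = 5.8116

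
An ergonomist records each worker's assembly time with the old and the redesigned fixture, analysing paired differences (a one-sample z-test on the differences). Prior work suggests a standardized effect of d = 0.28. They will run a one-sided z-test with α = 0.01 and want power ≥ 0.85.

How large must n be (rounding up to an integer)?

n = 145

Set Φ(δ − 2.326) = 0.85; then δ − 2.326 = Φ⁻¹(0.85) = 1.036, giving δ = 3.363.
δ = d·√n ⇒ n = (δ/d)² = (3.363 / 0.28)² = 144.24.
Round up to the next whole unit.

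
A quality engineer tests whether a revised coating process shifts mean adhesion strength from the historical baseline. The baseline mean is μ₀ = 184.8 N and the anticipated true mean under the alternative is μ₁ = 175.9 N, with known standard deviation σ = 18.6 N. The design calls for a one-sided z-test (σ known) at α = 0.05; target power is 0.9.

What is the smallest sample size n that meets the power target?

n = 38

Standardized effect: d = |μ₁ − μ₀| / σ = |175.9 − 184.8| / 18.6 = 0.4785
Set Φ(δ − 1.645) = 0.9; then δ − 1.645 = Φ⁻¹(0.9) = 1.282, giving δ = 2.926.
δ = d·√n ⇒ n = (δ/d)² = (2.926 / 0.4785)² = 37.40.
Round up to the next whole unit.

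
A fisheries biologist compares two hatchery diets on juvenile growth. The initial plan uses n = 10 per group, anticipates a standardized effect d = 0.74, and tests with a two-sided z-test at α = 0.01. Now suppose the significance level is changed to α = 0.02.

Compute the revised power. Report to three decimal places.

δ = d·√(n/2) = 0.74 × √(10/2) = 1.6547 (unchanged). New critical value: z_{0.01} = 2.326.
Revised power = Φ(δ − 2.326) + Φ(−δ − 2.326) = Φ(-0.672) + Φ(-3.981) = 0.2509 + 0.0000 = 0.2509.

Power ≈ 0.251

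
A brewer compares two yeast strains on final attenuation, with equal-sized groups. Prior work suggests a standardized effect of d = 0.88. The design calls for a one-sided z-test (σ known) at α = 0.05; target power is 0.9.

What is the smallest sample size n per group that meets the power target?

For power 0.9 need Φ(δ − z_{0.05}) = 0.9, so δ = z_{0.05} + z_{0.10} = 1.645 + 1.282 = 2.926.
δ = d·√(n/2) ⇒ n = 2(δ/d)² = 2 × (2.926 / 0.88)² = 22.12.
Round up to the next whole unit.

n = 23 per group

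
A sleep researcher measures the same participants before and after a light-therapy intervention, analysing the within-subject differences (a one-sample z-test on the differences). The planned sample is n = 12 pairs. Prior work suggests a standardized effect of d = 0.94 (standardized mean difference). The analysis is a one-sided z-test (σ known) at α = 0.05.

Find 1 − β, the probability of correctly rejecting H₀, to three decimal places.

Power ≈ 0.946

Noncentrality parameter: δ = d·√n = 0.94 × √12 = 3.2563
One-sided α = 0.05 → critical value z_{0.05} = 1.645.
Power = Φ(δ − 1.645) = Φ(1.611) = 0.9465.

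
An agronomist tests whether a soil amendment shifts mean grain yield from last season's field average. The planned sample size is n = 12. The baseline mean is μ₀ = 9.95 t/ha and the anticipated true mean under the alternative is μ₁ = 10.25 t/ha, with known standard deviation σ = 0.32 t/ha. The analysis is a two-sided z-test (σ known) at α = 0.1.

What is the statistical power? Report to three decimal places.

Power ≈ 0.946

Standardized effect: d = |μ₁ − μ₀| / σ = |10.25 − 9.95| / 0.32 = 0.9375
Noncentrality parameter: δ = d·√n = 0.9375 × √12 = 3.2476
Critical value for a two-sided test at α = 0.1: z_{α/2} = 1.645.
Power = Φ(δ − 1.645) + Φ(−δ − 1.645) = Φ(1.603) + Φ(-4.892) = 0.9455 + 0.0000 = 0.9455.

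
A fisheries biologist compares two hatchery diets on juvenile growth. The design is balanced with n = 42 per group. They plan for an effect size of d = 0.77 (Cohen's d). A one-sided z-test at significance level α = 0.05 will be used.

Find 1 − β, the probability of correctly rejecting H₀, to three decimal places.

Power ≈ 0.970

Noncentrality parameter: δ = d·√(n/2) = 0.77 × √(42/2) = 3.5286
Critical value for a one-sided test at α = 0.05: z_α = 1.645.
Power = P(Z > 1.645 − δ) = Φ(1.884) = 0.9702.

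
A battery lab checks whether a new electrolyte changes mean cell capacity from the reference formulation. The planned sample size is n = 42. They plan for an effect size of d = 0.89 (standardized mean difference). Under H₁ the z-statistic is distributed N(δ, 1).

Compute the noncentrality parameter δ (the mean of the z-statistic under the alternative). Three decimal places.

δ ≈ 5.768

δ = d·√n = 0.89 × √42 = 5.7679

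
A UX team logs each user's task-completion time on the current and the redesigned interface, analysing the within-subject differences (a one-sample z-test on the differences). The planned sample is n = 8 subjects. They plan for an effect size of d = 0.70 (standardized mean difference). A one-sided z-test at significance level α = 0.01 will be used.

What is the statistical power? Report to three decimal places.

Power ≈ 0.365

Noncentrality parameter: δ = d·√n = 0.70 × √8 = 1.9799
Critical value for a one-sided test at α = 0.01: z_α = 2.326.
Power = Φ(δ − 2.326) = Φ(-0.346) = 0.3645.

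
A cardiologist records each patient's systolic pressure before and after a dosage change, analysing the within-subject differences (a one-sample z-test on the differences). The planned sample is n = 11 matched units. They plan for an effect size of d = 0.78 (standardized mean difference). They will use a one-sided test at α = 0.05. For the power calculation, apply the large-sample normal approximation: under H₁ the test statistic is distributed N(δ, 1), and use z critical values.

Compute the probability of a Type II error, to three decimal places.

Noncentrality parameter: λ = d·√n = 0.78 × √11 = 2.5870
Critical value for a one-sided test at α = 0.05: z_α = 1.645.
Power = P(Z > 1.645 − λ) = Φ(0.942) = 0.8269.
Type II error: β = 1 − power = 1 − 0.8269 = 0.1731.

β ≈ 0.173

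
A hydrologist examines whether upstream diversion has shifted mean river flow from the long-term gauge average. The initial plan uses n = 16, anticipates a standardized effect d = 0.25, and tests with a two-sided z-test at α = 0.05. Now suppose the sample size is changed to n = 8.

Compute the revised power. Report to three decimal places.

With n = 8: δ = d·√n = 0.25 × √8 = 0.7071. Critical value z_{0.025} = 1.960.
Revised power = Φ(δ − 1.960) + Φ(−δ − 1.960) = Φ(-1.253) + Φ(-2.667) = 0.1051 + 0.0038 = 0.1090.

Power ≈ 0.109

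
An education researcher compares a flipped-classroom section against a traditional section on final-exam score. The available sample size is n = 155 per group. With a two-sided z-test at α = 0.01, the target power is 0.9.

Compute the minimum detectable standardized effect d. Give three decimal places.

Required noncentrality: δ = z_{0.005} + z_{0.10} = 2.576 + 1.282 = 3.857.
(Lower-tail contribution to power is negligible for δ > 0.)
δ = d·√(n/2) ⇒ d = δ/√(n/2) = 3.857/√(155/2) = 0.4382.

d ≈ 0.438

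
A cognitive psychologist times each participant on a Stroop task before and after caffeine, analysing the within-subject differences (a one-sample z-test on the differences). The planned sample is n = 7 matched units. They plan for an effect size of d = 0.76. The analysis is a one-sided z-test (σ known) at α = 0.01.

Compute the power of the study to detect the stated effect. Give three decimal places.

Noncentrality parameter: δ = d·√n = 0.76 × √7 = 2.0108
Critical value for a one-sided test at α = 0.01: z_α = 2.326.
Power = P(Z > 2.326 − δ) = Φ(-0.316) = 0.3762.

Power ≈ 0.376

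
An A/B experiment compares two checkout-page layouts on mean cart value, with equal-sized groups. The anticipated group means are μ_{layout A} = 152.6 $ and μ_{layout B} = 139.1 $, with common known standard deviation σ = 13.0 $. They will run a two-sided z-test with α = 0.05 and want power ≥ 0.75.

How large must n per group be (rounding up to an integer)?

n = 13 per group

Standardized effect: d = |μ_{layout A} − μ_{layout B}| / σ = |152.6 − 139.1| / 13.0 = 1.0385
For power 0.75 need Φ(δ − z_{0.025}) = 0.75, so δ = z_{0.025} + z_{0.25} = 1.960 + 0.674 = 2.634.
(Ignoring the negligible lower-tail rejection probability gives the usual closed-form inversion.)
δ = d·√(n/2) ⇒ n = 2(δ/d)² = 2 × (2.634 / 1.0385)² = 12.87.
Round up to the next whole unit.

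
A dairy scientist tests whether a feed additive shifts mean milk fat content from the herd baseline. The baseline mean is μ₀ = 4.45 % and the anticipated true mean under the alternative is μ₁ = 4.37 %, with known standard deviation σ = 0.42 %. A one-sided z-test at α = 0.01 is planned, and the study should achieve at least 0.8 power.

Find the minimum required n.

n = 277

Standardized effect: d = |μ₁ − μ₀| / σ = |4.37 − 4.45| / 0.42 = 0.1905
Set Φ(δ − 2.326) = 0.8; then δ − 2.326 = Φ⁻¹(0.8) = 0.842, giving δ = 3.168.
δ = d·√n ⇒ n = (δ/d)² = (3.168 / 0.1905)² = 276.62.
Rounding up, n = 277.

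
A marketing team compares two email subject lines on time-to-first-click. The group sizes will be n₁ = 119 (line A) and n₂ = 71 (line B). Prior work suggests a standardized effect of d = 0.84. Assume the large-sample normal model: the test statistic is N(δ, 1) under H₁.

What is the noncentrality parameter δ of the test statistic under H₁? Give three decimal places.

δ ≈ 5.602

The noncentrality parameter scales effect size by the design's sample-size factor: δ = d / √(1/n₁ + 1/n₂) = 0.84 / √(1/119 + 1/71) = 5.6015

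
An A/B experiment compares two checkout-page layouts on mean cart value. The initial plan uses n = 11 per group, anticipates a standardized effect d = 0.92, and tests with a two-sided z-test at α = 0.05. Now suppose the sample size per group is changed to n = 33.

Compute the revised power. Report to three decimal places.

Power ≈ 0.962

With n = 33 per group: δ = d·√(n/2) = 0.92 × √(33/2) = 3.7371. Critical value z_{0.025} = 1.960.
Revised power = Φ(δ − 1.960) + Φ(−δ − 1.960) = Φ(1.777) + Φ(-5.697) = 0.9622 + 0.0000 = 0.9622.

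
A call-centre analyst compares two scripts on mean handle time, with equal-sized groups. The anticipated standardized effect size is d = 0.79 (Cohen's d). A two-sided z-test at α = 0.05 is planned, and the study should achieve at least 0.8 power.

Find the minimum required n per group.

n = 26 per group

Set Φ(δ − 1.960) = 0.8; then δ − 1.960 = Φ⁻¹(0.8) = 0.842, giving δ = 2.802.
(The Φ(−δ − z_{α/2}) term is vanishingly small for δ > 0 and is dropped in the standard sample-size formula.)
δ = d·√(n/2) ⇒ n = 2(δ/d)² = 2 × (2.802 / 0.79)² = 25.15.
Rounding up, n = 26 per group.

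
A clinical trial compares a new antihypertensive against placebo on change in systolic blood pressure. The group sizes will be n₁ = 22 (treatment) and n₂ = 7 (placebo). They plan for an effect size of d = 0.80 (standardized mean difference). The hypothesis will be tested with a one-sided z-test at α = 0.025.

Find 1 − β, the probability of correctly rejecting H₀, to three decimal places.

Power ≈ 0.454

Noncentrality parameter: δ = d / √(1/n₁ + 1/n₂) = 0.80 / √(1/22 + 1/7) = 1.8435
Critical value for a one-sided test at α = 0.025: z_α = 1.960.
Power = Φ(δ − 1.960) = Φ(-0.116) = 0.4537.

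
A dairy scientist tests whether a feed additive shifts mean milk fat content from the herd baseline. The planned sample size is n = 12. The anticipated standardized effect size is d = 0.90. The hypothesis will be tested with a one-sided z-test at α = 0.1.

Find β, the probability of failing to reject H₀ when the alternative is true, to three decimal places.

Noncentrality parameter: δ = d·√n = 0.90 × √12 = 3.1177
Critical value for a one-sided test at α = 0.1: z_α = 1.282.
Power = P(Z > 1.282 − δ) = Φ(1.836) = 0.9668.
Type II error: β = 1 − power = 1 − 0.9668 = 0.0332.

β ≈ 0.033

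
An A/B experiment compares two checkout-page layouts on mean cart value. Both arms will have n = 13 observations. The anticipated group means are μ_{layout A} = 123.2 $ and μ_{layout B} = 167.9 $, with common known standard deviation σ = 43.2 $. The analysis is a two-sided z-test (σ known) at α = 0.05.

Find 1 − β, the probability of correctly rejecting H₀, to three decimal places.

Standardized effect: d = |μ_{layout A} − μ_{layout B}| / σ = |123.2 − 167.9| / 43.2 = 1.0347
Noncentrality parameter: λ = d·√(n/2) = 1.0347 × √(13/2) = 2.6380
Critical value for a two-sided test at α = 0.05: z_{α/2} = 1.960.
Power = Φ(λ − 1.960) + Φ(−λ − 1.960) = Φ(0.678) + Φ(-4.598) = 0.7511 + 0.0000 = 0.7511.

Power ≈ 0.751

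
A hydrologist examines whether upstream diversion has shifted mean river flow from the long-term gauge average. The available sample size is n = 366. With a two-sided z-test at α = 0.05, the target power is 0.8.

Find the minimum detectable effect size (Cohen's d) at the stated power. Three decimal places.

Need Φ(δ − 1.960) = 0.8, so δ = 1.960 + 0.842 = 2.802.
(The second rejection-region term Φ(−δ − z_{α/2}) is negligible and dropped.)
δ = d·√n ⇒ d = δ/√n = 2.802/√366 = 0.1464.

d ≈ 0.146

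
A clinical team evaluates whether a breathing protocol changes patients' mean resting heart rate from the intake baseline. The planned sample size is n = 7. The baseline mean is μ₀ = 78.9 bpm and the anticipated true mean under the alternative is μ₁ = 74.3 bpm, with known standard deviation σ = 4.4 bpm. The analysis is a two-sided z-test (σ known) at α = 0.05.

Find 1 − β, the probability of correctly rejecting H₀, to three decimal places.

Power ≈ 0.790

Standardized effect: d = |μ₁ − μ₀| / σ = |74.3 − 78.9| / 4.4 = 1.0455
Noncentrality parameter: δ = d·√n = 1.0455 × √7 = 2.7660
Critical value for a two-sided test at α = 0.05: z_{α/2} = 1.960.
Power = Φ(δ − 1.960) + Φ(−δ − 1.960) = Φ(0.806) + Φ(-4.726) = 0.7899 + 0.0000 = 0.7899.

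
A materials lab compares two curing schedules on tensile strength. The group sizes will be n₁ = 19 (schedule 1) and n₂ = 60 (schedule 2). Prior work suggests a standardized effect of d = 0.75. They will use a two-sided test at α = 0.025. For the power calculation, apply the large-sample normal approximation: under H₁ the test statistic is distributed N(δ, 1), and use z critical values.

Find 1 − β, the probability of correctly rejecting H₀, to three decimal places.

Power ≈ 0.728

Noncentrality parameter: δ = d / √(1/n₁ + 1/n₂) = 0.75 / √(1/19 + 1/60) = 2.8491
Two-sided α = 0.025 → critical value z_{0.0125} = 2.241.
Power = Φ(δ − 2.241) + Φ(−δ − 2.241) = Φ(0.608) + Φ(-5.090) = 0.7283 + 0.0000 = 0.7283.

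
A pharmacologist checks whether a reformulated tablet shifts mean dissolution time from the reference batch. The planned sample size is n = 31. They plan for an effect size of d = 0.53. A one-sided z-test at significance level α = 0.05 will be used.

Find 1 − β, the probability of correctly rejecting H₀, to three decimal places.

Power ≈ 0.904

Noncentrality parameter: δ = d·√n = 0.53 × √31 = 2.9509
One-sided α = 0.05 → critical value z_{0.05} = 1.645.
Power = P(Z > 1.645 − δ) = Φ(1.306) = 0.9042.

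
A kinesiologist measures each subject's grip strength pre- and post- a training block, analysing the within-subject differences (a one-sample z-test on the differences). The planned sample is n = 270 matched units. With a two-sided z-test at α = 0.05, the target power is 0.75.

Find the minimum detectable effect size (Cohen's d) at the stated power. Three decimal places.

Required noncentrality: δ = z_{0.025} + z_{0.25} = 1.960 + 0.674 = 2.634.
(The second rejection-region term Φ(−δ − z_{α/2}) is negligible and dropped.)
δ = d·√n ⇒ d = δ/√n = 2.634/√270 = 0.1603.

d ≈ 0.160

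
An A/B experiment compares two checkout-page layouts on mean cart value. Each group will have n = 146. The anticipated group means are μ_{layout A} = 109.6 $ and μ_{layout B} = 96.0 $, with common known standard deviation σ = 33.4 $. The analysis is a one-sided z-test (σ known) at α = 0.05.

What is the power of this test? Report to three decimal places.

Standardized effect: d = |μ_{layout A} − μ_{layout B}| / σ = |109.6 − 96.0| / 33.4 = 0.4072
Noncentrality parameter: δ = d·√(n/2) = 0.4072 × √(146/2) = 3.4790
Critical value for a one-sided test at α = 0.05: z_α = 1.645.
Power = Φ(δ − 1.645) = Φ(1.834) = 0.9667.

Power ≈ 0.967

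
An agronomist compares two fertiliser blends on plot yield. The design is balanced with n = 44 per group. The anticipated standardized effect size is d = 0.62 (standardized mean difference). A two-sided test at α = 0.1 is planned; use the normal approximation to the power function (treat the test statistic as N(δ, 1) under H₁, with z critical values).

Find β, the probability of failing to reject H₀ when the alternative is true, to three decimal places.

β ≈ 0.103

Noncentrality parameter: δ = d·√(n/2) = 0.62 × √(44/2) = 2.9081
Critical value for a two-sided test at α = 0.1: z_{α/2} = 1.645.
Power = Φ(δ − 1.645) + Φ(−δ − 1.645) = Φ(1.263) + Φ(-4.553) = 0.8967 + 0.0000 = 0.8967.
Type II error: β = 1 − power = 1 − 0.8967 = 0.1033.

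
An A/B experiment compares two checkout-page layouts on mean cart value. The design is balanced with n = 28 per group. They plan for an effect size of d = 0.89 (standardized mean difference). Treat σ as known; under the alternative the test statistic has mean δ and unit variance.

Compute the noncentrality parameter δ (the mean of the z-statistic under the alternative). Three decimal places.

δ ≈ 3.330

The noncentrality parameter scales effect size by the design's sample-size factor: δ = d·√(n/2) = 0.89 × √(28/2) = 3.3301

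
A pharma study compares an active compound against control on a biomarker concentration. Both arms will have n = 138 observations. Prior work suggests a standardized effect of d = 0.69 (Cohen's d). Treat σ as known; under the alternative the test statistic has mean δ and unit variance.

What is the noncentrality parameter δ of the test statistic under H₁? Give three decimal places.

δ ≈ 5.732

δ = d·√(n/2) = 0.69 × √(138/2) = 5.7316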